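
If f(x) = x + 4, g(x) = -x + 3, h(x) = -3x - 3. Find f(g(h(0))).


h(0) = -3
g(-3) = 6
f(6) = 10

10


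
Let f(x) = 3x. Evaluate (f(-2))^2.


f(-2) = -6
(-6)^2 = 36

36


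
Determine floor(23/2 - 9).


23/2 = 11.5
11.5 - 9 = 2.5
floor(2.5) = 2

2


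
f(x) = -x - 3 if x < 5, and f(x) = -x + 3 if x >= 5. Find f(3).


3 satisfies x < 5
f(3) = -6

-6


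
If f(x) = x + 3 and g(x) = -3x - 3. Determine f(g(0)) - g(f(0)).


f(g(0)) = 0
g(f(0)) = -12
Difference = 12

12


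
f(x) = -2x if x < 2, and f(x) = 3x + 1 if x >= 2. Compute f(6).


19


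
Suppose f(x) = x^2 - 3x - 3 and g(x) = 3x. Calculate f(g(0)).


g(0) = 0
f(0) = 1*(0)^2 - 3*(0) - 3 = -3

-3


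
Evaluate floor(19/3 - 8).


19/3 = 6.3333
6.3333 - 8 = -1.6667
floor(-1.6667) = -2

-2


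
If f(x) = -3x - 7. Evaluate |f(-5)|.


f(-5) = 8
|8| = 8

8


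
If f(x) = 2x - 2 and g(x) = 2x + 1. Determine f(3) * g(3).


f(3) = 4
g(3) = 7
Product = 28

28


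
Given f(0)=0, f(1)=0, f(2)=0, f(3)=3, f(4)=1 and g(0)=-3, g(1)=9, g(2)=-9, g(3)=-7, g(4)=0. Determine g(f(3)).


-7


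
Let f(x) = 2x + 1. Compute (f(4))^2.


f(4) = 9
(9)^2 = 81

81


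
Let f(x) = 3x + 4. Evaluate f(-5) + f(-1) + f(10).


f(-5) = -11
f(-1) = 1
f(10) = 34
Sum = 24

24


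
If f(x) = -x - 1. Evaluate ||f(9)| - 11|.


f(9) = -10
|-10| = 10
|10 - 11| = 1

1


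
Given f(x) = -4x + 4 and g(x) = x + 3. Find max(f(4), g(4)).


f(4) = -12
g(4) = 7
max = 7

7


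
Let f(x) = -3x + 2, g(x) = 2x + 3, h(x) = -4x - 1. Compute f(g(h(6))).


143


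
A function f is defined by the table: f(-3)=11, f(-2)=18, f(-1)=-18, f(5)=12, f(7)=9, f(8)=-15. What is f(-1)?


Reading from the table at x = -1

-18


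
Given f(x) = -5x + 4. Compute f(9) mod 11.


f(9) = -41
-41 mod 11 = 3

3


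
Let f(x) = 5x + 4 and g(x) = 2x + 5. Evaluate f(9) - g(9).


f(9) = 49
g(9) = 23
Difference = 26

26


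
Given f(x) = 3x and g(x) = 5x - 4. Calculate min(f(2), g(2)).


f(2) = 6
g(2) = 6
min = 6

6


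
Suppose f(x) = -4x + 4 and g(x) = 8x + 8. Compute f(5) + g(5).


f(5) = -16
g(5) = 48
Sum = 32

32


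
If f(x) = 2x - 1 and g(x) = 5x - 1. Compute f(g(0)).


g(0) = -1
f(-1) = -3

-3


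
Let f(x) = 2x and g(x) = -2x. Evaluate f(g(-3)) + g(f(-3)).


f(g(-3)) = 12
g(f(-3)) = 12
Sum = 24

24


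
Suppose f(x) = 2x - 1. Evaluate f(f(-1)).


f(-1) = -3
f(-3) = -7

-7


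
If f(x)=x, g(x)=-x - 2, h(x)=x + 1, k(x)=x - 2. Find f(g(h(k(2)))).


k(2) = 0
h(0) = 1
g(1) = -3
f(-3) = -3

-3


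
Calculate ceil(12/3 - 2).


12/3 = 4
4 - 2 = 2
ceil(2) = 2

2


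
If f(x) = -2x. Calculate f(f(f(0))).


f(0) = 0
f(0) = 0
f(0) = 0

0


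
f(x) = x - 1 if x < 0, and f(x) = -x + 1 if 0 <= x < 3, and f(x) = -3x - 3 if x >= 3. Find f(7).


7 satisfies x >= 3
f(7) = -24

-24


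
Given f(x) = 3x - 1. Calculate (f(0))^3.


f(0) = -1
(-1)^3 = -1

-1


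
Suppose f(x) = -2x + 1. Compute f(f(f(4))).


-29


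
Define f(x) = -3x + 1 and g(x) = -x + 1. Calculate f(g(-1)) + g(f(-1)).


f(g(-1)) = -5
g(f(-1)) = -3
Sum = -8

-8


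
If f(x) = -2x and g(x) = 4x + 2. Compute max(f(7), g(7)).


30


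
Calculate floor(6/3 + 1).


6/3 = 2
2 + 1 = 3
floor(3) = 3

3


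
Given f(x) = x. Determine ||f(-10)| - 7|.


f(-10) = -10
|-10| = 10
|10 - 7| = 3

3


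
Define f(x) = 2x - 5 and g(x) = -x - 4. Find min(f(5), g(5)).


f(5) = 5
g(5) = -9
min = -9

-9


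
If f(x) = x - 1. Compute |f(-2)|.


f(-2) = -3
|-3| = 3

3


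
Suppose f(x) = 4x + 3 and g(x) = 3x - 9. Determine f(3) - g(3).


f(3) = 15
g(3) = 0
Difference = 15

15


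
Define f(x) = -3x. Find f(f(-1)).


f(-1) = 3
f(3) = -9

-9


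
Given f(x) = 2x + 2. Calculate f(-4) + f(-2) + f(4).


f(-4) = -6
f(-2) = -2
f(4) = 10
Sum = 2

2


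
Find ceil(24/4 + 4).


24/4 = 6
6 + 4 = 10
ceil(10) = 10

10


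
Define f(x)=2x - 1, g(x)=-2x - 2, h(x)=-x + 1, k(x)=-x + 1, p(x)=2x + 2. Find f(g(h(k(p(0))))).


p(0) = 2
k(2) = -1
h(-1) = 2
g(2) = -6
f(-6) = -13

-13


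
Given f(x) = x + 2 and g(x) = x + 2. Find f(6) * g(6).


f(6) = 8
g(6) = 8
Product = 64

64


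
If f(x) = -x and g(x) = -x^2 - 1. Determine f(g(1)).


g(1) = -2
f(-2) = 2

2


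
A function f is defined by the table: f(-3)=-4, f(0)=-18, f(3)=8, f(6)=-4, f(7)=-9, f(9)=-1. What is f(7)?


Reading from the table at x = 7

-9


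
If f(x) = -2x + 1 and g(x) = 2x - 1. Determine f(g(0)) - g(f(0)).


f(g(0)) = 3
g(f(0)) = 1
Difference = 2

2


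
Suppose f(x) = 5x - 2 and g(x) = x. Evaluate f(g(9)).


g(9) = 9
f(9) = 43

43


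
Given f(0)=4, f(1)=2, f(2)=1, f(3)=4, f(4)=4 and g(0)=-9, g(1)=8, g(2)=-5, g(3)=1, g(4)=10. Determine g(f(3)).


10


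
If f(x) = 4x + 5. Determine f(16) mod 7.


f(16) = 69
69 mod 7 = 6

6


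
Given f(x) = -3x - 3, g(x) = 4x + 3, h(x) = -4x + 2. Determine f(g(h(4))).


156


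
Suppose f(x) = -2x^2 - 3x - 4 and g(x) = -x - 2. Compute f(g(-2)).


g(-2) = 0
f(0) = (-2)*(0)^2 - 3*(0) - 4 = -4

-4


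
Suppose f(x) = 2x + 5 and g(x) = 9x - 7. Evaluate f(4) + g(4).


f(4) = 13
g(4) = 29
Sum = 42

42


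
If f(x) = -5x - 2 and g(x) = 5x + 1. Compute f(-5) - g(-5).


f(-5) = 23
g(-5) = -24
Difference = 47

47


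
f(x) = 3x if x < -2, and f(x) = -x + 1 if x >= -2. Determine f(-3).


-3 satisfies x < -2
f(-3) = -9

-9


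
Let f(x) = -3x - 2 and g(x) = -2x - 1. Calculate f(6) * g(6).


f(6) = -20
g(6) = -13
Product = 260

260


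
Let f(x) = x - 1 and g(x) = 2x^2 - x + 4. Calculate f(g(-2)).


13


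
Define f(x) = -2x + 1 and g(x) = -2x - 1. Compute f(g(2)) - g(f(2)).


f(g(2)) = 11
g(f(2)) = 5
Difference = 6

6


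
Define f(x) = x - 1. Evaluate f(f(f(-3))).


-6


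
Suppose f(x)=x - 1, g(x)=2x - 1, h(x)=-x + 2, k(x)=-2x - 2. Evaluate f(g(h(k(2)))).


k(2) = -6
h(-6) = 8
g(8) = 15
f(15) = 14

14


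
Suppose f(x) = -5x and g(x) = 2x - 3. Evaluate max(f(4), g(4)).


f(4) = -20
g(4) = 5
max = 5

5


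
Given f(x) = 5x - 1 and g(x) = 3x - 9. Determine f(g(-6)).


g(-6) = -27
f(-27) = -136

-136


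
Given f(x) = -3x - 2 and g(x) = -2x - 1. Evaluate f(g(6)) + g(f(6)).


f(g(6)) = 37
g(f(6)) = 39
Sum = 76

76


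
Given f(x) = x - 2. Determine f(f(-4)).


f(-4) = -6
f(-6) = -8

-8


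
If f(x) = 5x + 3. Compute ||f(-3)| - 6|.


6


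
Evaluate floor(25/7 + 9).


25/7 = 3.5714
3.5714 + 9 = 12.5714
floor(12.5714) = 12

12


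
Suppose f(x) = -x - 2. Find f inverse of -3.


Solve -x - 2 = -3
x = (-3 + 2) / (-1) = 1

1


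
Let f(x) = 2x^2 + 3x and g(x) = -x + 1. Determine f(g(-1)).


g(-1) = 2
f(2) = 2*(2)^2 + 3*(2) = 14

14


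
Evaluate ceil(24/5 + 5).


24/5 = 4.8
4.8 + 5 = 9.8
ceil(9.8) = 10

10


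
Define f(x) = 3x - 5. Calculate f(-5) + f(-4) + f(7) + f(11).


f(-5) = -20
f(-4) = -17
f(7) = 16
f(11) = 28
Sum = 7

7


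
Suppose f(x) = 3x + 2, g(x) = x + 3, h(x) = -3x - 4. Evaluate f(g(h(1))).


h(1) = -7
g(-7) = -4
f(-4) = -10

-10


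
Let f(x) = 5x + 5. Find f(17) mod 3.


f(17) = 90
90 mod 3 = 0

0


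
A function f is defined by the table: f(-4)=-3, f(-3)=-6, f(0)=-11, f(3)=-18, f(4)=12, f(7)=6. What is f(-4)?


Reading from the table at x = -4

-3


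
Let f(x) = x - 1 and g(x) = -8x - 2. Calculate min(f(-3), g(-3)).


f(-3) = -4
g(-3) = 22
min = -4

-4


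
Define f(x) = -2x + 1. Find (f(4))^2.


f(4) = -7
(-7)^2 = 49

49


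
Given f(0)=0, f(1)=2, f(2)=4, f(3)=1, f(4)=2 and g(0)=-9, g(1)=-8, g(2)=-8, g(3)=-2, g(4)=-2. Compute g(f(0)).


f(0) = 0
g(0) = -9

-9


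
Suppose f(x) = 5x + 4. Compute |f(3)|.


19


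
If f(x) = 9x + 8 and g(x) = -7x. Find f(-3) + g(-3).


f(-3) = -19
g(-3) = 21
Sum = 2

2


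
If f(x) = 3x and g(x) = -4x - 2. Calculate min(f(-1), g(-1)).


-3


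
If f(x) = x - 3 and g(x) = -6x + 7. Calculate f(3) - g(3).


f(3) = 0
g(3) = -11
Difference = 11

11


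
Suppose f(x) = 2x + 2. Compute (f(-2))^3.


f(-2) = -2
(-2)^3 = -8

-8


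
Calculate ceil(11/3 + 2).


11/3 = 3.6667
3.6667 + 2 = 5.6667
ceil(5.6667) = 6

6


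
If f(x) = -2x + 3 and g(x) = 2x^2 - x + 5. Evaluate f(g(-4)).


g(-4) = 41
f(41) = -79

-79


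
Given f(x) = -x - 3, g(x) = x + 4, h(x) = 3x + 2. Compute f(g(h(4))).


h(4) = 14
g(14) = 18
f(18) = -21

-21


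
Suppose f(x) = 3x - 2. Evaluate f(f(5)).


f(5) = 13
f(13) = 37

37


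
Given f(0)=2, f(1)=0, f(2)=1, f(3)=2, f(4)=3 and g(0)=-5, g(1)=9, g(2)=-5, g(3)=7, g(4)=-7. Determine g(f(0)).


f(0) = 2
g(2) = -5

-5


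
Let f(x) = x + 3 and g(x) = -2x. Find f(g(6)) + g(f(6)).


f(g(6)) = -9
g(f(6)) = -18
Sum = -27

-27


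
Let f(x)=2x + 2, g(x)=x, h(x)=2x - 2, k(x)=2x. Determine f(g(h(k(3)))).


k(3) = 6
h(6) = 10
g(10) = 10
f(10) = 22

22


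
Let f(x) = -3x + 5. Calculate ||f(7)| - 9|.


7


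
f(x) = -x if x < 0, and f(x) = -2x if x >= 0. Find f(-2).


-2 satisfies x < 0
f(-2) = 2

2


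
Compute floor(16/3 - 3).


16/3 = 5.3333
5.3333 - 3 = 2.3333
floor(2.3333) = 2

2


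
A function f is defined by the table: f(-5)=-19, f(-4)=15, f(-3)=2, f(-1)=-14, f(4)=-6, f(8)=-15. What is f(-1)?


Reading from the table at x = -1

-14


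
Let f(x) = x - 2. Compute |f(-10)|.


12


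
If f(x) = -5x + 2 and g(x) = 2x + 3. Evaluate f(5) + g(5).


f(5) = -23
g(5) = 13
Sum = -10

-10


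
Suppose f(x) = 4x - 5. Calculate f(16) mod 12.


f(16) = 59
59 mod 12 = 11

11


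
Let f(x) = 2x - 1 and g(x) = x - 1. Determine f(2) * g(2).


f(2) = 3
g(2) = 1
Product = 3

3


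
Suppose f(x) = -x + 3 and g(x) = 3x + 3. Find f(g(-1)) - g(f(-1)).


f(g(-1)) = 3
g(f(-1)) = 15
Difference = -12

-12


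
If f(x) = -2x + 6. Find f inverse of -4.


Solve -2x + 6 = -4
x = (-4 - 6) / (-2) = 5

5


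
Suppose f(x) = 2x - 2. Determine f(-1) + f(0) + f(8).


f(-1) = -4
f(0) = -2
f(8) = 14
Sum = 8

8


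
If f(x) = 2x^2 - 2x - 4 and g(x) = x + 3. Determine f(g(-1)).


g(-1) = 2
f(2) = 2*(2)^2 - 2*(2) - 4 = 0

0


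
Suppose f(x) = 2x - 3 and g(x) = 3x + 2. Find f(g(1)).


g(1) = 5
f(5) = 7

7


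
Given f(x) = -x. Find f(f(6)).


f(6) = -6
f(-6) = 6

6


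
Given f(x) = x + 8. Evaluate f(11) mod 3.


f(11) = 19
19 mod 3 = 1

1


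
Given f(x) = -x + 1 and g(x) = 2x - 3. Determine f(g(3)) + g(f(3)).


f(g(3)) = -2
g(f(3)) = -7
Sum = -9

-9


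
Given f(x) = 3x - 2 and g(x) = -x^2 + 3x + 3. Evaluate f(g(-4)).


g(-4) = -25
f(-25) = -77

-77


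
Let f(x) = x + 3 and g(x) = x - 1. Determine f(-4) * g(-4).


5


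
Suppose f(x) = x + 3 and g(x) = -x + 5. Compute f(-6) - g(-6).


f(-6) = -3
g(-6) = 11
Difference = -14

-14


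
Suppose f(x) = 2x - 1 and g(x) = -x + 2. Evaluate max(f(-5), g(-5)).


f(-5) = -11
g(-5) = 7
max = 7

7


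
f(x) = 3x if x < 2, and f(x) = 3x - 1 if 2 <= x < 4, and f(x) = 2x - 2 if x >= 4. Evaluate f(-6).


-6 satisfies x < 2
f(-6) = -18

-18


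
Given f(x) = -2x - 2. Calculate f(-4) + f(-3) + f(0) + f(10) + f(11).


f(-4) = 6
f(-3) = 4
f(0) = -2
f(10) = -22
f(11) = -24
Sum = -38

-38


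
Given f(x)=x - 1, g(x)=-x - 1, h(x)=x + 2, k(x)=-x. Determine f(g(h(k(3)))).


-1


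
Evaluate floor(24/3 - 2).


24/3 = 8
8 - 2 = 6
floor(6) = 6

6


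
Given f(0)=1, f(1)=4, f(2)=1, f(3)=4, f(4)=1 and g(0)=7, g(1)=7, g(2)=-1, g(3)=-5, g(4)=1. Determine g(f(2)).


f(2) = 1
g(1) = 7

7


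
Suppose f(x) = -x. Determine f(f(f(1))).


f(1) = -1
f(-1) = 1
f(1) = -1

-1


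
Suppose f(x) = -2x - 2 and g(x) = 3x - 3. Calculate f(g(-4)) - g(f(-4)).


f(g(-4)) = 28
g(f(-4)) = 15
Difference = 13

13


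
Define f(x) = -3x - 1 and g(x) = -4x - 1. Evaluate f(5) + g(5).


f(5) = -16
g(5) = -21
Sum = -37

-37


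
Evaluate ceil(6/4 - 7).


-5


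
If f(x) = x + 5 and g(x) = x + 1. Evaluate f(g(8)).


g(8) = 9
f(9) = 14

14


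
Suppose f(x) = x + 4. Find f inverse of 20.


Solve x + 4 = 20
x = (20 - 4) / 1 = 16

16


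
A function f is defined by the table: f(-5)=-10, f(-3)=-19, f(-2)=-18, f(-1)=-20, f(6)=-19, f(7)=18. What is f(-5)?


Reading from the table at x = -5

-10


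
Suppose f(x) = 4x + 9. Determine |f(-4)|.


7


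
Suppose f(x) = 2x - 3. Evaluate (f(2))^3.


f(2) = 1
(1)^3 = 1

1


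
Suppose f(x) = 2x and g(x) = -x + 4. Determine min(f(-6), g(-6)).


f(-6) = -12
g(-6) = 10
min = -12

-12


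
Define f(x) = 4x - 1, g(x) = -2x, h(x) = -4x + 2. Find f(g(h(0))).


h(0) = 2
g(2) = -4
f(-4) = -17

-17


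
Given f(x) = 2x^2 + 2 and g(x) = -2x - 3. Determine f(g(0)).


g(0) = -3
f(-3) = 2*(-3)^2 + 2 = 20

20


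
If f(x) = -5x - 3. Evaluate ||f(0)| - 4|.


f(0) = -3
|-3| = 3
|3 - 4| = 1

1


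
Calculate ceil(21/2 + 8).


19


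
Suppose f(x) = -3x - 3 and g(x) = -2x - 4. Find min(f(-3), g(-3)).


f(-3) = 6
g(-3) = 2
min = 2

2


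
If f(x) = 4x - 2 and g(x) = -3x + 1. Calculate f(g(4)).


g(4) = -11
f(-11) = -46

-46


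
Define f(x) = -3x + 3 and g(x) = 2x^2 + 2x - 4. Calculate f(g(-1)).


g(-1) = -4
f(-4) = 15

15


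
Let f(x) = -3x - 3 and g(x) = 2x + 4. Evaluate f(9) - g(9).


-52


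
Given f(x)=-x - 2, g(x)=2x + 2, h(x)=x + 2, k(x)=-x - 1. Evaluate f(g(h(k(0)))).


k(0) = -1
h(-1) = 1
g(1) = 4
f(4) = -6

-6


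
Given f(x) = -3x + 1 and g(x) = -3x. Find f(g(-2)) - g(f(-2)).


f(g(-2)) = -17
g(f(-2)) = -21
Difference = 4

4


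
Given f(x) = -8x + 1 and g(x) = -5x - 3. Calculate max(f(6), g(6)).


f(6) = -47
g(6) = -33
max = -33

-33


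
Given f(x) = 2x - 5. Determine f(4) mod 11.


f(4) = 3
3 mod 11 = 3

3


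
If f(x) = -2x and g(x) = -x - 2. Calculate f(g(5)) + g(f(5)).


22


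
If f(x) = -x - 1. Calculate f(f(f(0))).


f(0) = -1
f(-1) = 0
f(0) = -1

-1


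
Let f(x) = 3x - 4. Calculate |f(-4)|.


f(-4) = -16
|-16| = 16

16


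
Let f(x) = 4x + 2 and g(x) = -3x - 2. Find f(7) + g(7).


f(7) = 30
g(7) = -23
Sum = 7

7


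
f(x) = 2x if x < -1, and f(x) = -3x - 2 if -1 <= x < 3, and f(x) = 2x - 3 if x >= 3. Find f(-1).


-1 satisfies -1 <= x < 3
f(-1) = 1

1


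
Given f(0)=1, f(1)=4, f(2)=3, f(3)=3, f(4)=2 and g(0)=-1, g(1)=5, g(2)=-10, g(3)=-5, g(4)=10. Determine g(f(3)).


-5


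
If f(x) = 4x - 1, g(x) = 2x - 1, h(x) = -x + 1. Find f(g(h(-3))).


h(-3) = 4
g(4) = 7
f(7) = 27

27


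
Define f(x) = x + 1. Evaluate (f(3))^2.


f(3) = 4
(4)^2 = 16

16


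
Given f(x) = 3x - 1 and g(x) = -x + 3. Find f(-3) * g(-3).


f(-3) = -10
g(-3) = 6
Product = -60

-60


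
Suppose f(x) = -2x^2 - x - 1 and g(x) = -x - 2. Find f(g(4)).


g(4) = -6
f(-6) = (-2)*(-6)^2 - 1*(-6) - 1 = -67

-67


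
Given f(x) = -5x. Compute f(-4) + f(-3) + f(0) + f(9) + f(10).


f(-4) = 20
f(-3) = 15
f(0) = 0
f(9) = -45
f(10) = -50
Sum = -60

-60


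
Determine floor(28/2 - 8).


28/2 = 14
14 - 8 = 6
floor(6) = 6

6


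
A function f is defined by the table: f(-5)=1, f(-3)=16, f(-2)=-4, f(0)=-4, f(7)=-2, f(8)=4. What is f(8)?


Reading from the table at x = 8

4


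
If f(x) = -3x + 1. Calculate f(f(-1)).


f(-1) = 4
f(4) = -11

-11


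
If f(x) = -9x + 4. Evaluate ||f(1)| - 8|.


f(1) = -5
|-5| = 5
|5 - 8| = 3

3


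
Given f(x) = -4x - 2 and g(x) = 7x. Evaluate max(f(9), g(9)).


f(9) = -38
g(9) = 63
max = 63

63


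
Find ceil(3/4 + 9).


3/4 = 0.75
0.75 + 9 = 9.75
ceil(9.75) = 10

10


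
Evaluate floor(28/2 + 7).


21


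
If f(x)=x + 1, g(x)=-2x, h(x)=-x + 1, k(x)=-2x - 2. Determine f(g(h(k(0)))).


k(0) = -2
h(-2) = 3
g(3) = -6
f(-6) = -5

-5


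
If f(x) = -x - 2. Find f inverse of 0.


Solve -x - 2 = 0
x = (0 + 2) / (-1) = -2

-2


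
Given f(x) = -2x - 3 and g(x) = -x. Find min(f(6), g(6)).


f(6) = -15
g(6) = -6
min = -15

-15


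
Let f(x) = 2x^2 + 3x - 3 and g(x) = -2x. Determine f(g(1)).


g(1) = -2
f(-2) = 2*(-2)^2 + 3*(-2) - 3 = -1

-1


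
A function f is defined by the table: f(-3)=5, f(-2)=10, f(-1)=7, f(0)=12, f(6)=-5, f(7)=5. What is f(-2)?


Reading from the table at x = -2

10


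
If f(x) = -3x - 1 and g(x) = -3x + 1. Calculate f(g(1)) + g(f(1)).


f(g(1)) = 5
g(f(1)) = 13
Sum = 18

18


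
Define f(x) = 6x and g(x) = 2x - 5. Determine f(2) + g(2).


f(2) = 12
g(2) = -1
Sum = 11

11


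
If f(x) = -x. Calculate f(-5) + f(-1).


6


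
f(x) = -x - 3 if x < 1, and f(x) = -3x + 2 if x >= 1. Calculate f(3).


3 satisfies x >= 1
f(3) = -7

-7


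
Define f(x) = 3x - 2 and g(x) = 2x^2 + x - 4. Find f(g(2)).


g(2) = 6
f(6) = 16

16


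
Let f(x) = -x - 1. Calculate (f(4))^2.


f(4) = -5
(-5)^2 = 25

25


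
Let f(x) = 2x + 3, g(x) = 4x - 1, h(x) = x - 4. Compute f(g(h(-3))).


h(-3) = -7
g(-7) = -29
f(-29) = -55

-55


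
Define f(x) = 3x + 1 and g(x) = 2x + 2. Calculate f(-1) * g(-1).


f(-1) = -2
g(-1) = 0
Product = 0

0


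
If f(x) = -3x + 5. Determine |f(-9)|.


f(-9) = 32
|32| = 32

32


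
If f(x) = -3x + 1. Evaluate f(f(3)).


f(3) = -8
f(-8) = 25

25


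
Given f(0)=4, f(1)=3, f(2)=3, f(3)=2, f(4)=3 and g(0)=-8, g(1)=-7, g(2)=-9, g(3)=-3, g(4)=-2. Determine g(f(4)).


f(4) = 3
g(3) = -3

-3


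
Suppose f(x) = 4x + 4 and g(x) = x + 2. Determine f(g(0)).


g(0) = 2
f(2) = 12

12


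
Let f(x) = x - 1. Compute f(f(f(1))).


f(1) = 0
f(0) = -1
f(-1) = -2

-2


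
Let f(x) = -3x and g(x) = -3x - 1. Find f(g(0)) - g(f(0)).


f(g(0)) = 3
g(f(0)) = -1
Difference = 4

4


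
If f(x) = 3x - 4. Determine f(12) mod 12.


8


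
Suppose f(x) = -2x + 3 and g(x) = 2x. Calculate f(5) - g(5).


f(5) = -7
g(5) = 10
Difference = -17

-17


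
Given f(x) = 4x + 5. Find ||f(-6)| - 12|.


f(-6) = -19
|-19| = 19
|19 - 12| = 7

7


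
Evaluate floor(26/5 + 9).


26/5 = 5.2
5.2 + 9 = 14.2
floor(14.2) = 14

14


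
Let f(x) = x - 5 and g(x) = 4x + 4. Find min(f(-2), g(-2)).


f(-2) = -7
g(-2) = -4
min = -7

-7


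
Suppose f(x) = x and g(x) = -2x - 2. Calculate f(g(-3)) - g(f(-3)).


f(g(-3)) = 4
g(f(-3)) = 4
Difference = 0

0


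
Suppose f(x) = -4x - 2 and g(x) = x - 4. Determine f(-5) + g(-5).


f(-5) = 18
g(-5) = -9
Sum = 9

9


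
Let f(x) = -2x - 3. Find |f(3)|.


f(3) = -9
|-9| = 9

9


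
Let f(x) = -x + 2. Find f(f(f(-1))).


3


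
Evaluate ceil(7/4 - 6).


7/4 = 1.75
1.75 - 6 = -4.25
ceil(-4.25) = -4

-4


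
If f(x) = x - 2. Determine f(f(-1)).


f(-1) = -3
f(-3) = -5

-5


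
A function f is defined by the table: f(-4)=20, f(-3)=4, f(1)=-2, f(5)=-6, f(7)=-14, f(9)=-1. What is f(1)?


Reading from the table at x = 1

-2


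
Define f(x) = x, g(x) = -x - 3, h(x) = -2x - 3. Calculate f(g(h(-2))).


h(-2) = 1
g(1) = -4
f(-4) = -4

-4


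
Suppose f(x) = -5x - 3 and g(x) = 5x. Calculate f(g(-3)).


72


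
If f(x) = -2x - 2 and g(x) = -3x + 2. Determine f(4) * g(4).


f(4) = -10
g(4) = -10
Product = 100

100


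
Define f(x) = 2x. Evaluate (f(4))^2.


f(4) = 8
(8)^2 = 64

64


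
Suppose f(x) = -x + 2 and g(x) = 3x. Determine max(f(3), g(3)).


f(3) = -1
g(3) = 9
max = 9

9


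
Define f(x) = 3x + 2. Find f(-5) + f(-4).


f(-5) = -13
f(-4) = -10
Sum = -23

-23


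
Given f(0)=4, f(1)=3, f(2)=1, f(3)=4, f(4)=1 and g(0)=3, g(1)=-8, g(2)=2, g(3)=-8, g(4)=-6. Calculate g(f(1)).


f(1) = 3
g(3) = -8

-8


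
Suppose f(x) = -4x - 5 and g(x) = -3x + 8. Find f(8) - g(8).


f(8) = -37
g(8) = -16
Difference = -21

-21


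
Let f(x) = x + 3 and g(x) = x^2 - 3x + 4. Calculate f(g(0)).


g(0) = 4
f(4) = 7

7


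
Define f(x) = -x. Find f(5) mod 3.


f(5) = -5
-5 mod 3 = 1

1


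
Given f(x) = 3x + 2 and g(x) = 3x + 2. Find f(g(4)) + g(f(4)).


f(g(4)) = 44
g(f(4)) = 44
Sum = 88

88


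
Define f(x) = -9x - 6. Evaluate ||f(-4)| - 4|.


26


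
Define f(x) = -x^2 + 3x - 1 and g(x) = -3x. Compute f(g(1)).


g(1) = -3
f(-3) = (-1)*(-3)^2 + 3*(-3) - 1 = -19

-19


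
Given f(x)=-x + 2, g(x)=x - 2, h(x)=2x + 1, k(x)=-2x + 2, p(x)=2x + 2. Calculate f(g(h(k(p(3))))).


31


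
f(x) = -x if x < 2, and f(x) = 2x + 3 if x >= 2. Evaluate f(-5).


5


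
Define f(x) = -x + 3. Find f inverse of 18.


Solve -x + 3 = 18
x = (18 - 3) / (-1) = -15

-15


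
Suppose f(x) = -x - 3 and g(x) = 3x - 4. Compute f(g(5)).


g(5) = 11
f(11) = -14

-14


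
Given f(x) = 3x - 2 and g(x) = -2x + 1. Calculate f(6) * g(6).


f(6) = 16
g(6) = -11
Product = -176

-176


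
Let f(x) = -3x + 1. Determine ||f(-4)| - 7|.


f(-4) = 13
|13| = 13
|13 - 7| = 6

6


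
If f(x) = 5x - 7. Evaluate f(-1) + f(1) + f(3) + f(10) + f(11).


85


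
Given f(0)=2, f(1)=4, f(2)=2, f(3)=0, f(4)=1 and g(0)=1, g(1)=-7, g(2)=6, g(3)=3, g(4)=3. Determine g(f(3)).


1


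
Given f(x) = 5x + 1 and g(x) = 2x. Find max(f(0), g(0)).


f(0) = 1
g(0) = 0
max = 1

1


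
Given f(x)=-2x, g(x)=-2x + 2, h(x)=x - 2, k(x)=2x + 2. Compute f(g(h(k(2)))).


k(2) = 6
h(6) = 4
g(4) = -6
f(-6) = 12

12


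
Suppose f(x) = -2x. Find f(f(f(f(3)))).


f(3) = -6
f(-6) = 12
f(12) = -24
f(-24) = 48

48


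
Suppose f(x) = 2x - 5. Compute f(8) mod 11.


f(8) = 11
11 mod 11 = 0

0


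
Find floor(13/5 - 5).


13/5 = 2.6
2.6 - 5 = -2.4
floor(-2.4) = -3

-3


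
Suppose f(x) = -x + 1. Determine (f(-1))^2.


f(-1) = 2
(2)^2 = 4

4


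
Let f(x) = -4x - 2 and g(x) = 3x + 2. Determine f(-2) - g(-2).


f(-2) = 6
g(-2) = -4
Difference = 10

10


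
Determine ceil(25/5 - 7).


25/5 = 5
5 - 7 = -2
ceil(-2) = -2

-2


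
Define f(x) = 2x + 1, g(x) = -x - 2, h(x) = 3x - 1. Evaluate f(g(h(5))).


h(5) = 14
g(14) = -16
f(-16) = -31

-31


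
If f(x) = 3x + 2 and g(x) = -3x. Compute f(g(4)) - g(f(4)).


f(g(4)) = -34
g(f(4)) = -42
Difference = 8

8


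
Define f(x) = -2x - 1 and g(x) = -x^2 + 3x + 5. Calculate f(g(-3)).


25


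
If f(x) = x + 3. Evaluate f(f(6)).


f(6) = 9
f(9) = 12

12


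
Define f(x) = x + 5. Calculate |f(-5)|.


f(-5) = 0
|0| = 0

0


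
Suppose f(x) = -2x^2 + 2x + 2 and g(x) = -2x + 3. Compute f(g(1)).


2


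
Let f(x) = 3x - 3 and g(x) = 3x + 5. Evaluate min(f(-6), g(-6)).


f(-6) = -21
g(-6) = -13
min = -21

-21


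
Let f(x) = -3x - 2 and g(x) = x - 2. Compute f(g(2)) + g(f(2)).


f(g(2)) = -2
g(f(2)) = -10
Sum = -12

-12


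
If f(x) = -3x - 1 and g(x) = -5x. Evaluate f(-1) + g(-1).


f(-1) = 2
g(-1) = 5
Sum = 7

7


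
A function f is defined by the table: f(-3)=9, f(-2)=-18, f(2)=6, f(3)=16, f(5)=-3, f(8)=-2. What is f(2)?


6


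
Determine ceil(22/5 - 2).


22/5 = 4.4
4.4 - 2 = 2.4
ceil(2.4) = 3

3


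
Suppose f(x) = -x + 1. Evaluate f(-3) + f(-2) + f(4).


f(-3) = 4
f(-2) = 3
f(4) = -3
Sum = 4

4


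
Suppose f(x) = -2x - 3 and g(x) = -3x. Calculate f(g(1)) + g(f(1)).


18


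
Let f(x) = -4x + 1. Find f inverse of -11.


Solve -4x + 1 = -11
x = (-11 - 1) / (-4) = 3

3


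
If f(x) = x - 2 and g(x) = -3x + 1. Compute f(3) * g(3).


f(3) = 1
g(3) = -8
Product = -8

-8


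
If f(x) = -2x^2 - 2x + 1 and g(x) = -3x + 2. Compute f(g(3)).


g(3) = -7
f(-7) = (-2)*(-7)^2 - 2*(-7) + 1 = -83

-83


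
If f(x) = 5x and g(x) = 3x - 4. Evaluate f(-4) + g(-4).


f(-4) = -20
g(-4) = -16
Sum = -36

-36


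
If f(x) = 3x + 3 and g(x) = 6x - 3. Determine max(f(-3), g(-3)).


-6


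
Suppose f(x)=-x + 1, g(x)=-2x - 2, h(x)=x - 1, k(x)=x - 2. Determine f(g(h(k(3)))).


k(3) = 1
h(1) = 0
g(0) = -2
f(-2) = 3

3


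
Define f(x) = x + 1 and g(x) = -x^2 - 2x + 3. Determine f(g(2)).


-4


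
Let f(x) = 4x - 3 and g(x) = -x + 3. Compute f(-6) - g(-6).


f(-6) = -27
g(-6) = 9
Difference = -36

-36


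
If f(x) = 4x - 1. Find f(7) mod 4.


f(7) = 27
27 mod 4 = 3

3


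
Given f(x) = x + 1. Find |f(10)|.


f(10) = 11
|11| = 11

11


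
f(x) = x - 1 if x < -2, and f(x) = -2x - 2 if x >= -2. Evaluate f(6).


-14


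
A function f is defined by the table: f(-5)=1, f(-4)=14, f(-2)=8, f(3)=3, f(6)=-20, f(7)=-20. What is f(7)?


-20


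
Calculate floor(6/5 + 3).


6/5 = 1.2
1.2 + 3 = 4.2
floor(4.2) = 4

4


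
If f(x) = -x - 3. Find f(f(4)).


4


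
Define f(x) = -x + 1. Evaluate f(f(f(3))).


f(3) = -2
f(-2) = 3
f(3) = -2

-2


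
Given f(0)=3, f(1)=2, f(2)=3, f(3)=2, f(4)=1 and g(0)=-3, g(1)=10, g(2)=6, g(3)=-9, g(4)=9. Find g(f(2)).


-9


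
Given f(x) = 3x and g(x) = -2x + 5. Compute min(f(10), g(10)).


f(10) = 30
g(10) = -15
min = -15

-15


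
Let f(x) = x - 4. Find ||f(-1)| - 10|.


f(-1) = -5
|-5| = 5
|5 - 10| = 5

5


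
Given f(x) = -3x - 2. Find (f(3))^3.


-1331


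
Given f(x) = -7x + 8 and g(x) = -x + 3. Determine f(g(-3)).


g(-3) = 6
f(6) = -34

-34


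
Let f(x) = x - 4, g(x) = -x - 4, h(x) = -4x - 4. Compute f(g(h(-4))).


h(-4) = 12
g(12) = -16
f(-16) = -20

-20


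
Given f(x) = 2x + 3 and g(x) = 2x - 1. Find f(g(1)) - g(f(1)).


f(g(1)) = 5
g(f(1)) = 9
Difference = -4

-4


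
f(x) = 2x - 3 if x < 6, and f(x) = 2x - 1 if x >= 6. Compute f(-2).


-2 satisfies x < 6
f(-2) = -7

-7


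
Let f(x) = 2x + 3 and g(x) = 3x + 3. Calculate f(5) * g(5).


f(5) = 13
g(5) = 18
Product = 234

234


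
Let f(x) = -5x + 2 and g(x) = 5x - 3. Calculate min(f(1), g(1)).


f(1) = -3
g(1) = 2
min = -3

-3


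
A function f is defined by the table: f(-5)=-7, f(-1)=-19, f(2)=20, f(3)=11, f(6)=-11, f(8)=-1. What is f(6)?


Reading from the table at x = 6

-11


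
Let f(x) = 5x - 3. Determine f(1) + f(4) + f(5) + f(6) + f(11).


f(1) = 2
f(4) = 17
f(5) = 22
f(6) = 27
f(11) = 52
Sum = 120

120


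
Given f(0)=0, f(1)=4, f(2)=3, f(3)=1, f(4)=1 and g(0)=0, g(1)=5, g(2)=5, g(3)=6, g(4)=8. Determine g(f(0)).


f(0) = 0
g(0) = 0

0


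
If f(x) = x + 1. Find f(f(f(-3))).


0


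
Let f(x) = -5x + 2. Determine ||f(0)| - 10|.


8


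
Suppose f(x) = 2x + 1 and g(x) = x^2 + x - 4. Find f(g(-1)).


g(-1) = -4
f(-4) = -7

-7


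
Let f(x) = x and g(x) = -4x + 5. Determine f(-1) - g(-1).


f(-1) = -1
g(-1) = 9
Difference = -10

-10


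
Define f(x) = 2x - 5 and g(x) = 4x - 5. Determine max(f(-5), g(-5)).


f(-5) = -15
g(-5) = -25
max = -15

-15


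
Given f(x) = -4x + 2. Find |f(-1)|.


f(-1) = 6
|6| = 6

6


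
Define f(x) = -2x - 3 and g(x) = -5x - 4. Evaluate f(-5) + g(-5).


f(-5) = 7
g(-5) = 21
Sum = 28

28


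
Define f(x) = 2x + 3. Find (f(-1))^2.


f(-1) = 1
(1)^2 = 1

1


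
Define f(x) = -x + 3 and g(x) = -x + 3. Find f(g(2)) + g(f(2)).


4


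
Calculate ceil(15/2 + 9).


15/2 = 7.5
7.5 + 9 = 16.5
ceil(16.5) = 17

17


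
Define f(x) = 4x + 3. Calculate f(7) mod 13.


5


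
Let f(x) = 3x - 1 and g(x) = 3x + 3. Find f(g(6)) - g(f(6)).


f(g(6)) = 62
g(f(6)) = 54
Difference = 8

8


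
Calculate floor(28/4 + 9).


28/4 = 7
7 + 9 = 16
floor(16) = 16

16


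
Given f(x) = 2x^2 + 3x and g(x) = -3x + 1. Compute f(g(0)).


g(0) = 1
f(1) = 2*(1)^2 + 3*(1) = 5

5


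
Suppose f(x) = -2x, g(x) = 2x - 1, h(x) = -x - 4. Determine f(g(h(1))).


h(1) = -5
g(-5) = -11
f(-11) = 22

22


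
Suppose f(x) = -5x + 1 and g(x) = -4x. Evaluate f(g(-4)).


g(-4) = 16
f(16) = -79

-79


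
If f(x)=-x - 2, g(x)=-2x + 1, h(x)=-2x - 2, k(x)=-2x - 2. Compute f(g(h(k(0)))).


k(0) = -2
h(-2) = 2
g(2) = -3
f(-3) = 1

1


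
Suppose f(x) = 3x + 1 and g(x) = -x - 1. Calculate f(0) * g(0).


f(0) = 1
g(0) = -1
Product = -1

-1


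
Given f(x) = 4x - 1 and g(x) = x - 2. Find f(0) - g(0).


f(0) = -1
g(0) = -2
Difference = 1

1


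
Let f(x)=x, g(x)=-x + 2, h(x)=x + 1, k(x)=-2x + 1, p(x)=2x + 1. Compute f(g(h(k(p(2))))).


10


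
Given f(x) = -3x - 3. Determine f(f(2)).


f(2) = -9
f(-9) = 24

24


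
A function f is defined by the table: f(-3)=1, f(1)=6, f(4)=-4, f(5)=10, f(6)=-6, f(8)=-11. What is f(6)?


Reading from the table at x = 6

-6


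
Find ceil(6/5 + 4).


6/5 = 1.2
1.2 + 4 = 5.2
ceil(5.2) = 6

6


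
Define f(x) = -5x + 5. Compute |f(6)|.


f(6) = -25
|-25| = 25

25


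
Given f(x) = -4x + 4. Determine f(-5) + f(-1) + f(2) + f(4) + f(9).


f(-5) = 24
f(-1) = 8
f(2) = -4
f(4) = -12
f(9) = -32
Sum = -16

-16


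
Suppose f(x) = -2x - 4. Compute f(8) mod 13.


f(8) = -20
-20 mod 13 = 6

6


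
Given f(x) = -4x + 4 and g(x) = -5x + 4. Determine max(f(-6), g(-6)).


34


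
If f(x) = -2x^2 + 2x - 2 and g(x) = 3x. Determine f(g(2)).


g(2) = 6
f(6) = (-2)*(6)^2 + 2*(6) - 2 = -62

-62


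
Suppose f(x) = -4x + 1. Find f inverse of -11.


Solve -4x + 1 = -11
x = (-11 - 1) / (-4) = 3

3


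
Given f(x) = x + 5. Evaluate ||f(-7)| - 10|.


f(-7) = -2
|-2| = 2
|2 - 10| = 8

8


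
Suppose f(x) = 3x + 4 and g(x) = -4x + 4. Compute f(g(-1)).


g(-1) = 8
f(8) = 28

28


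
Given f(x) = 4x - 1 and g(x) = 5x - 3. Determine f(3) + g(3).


23


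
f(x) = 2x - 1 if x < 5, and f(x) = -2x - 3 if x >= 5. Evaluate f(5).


5 satisfies x >= 5
f(5) = -13

-13


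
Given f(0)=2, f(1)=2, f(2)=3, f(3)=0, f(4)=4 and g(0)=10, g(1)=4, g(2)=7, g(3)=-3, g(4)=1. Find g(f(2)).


f(2) = 3
g(3) = -3

-3


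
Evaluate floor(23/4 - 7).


23/4 = 5.75
5.75 - 7 = -1.25
floor(-1.25) = -2

-2


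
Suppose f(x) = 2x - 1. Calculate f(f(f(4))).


f(4) = 7
f(7) = 13
f(13) = 25

25


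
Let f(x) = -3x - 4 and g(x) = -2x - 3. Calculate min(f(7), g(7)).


f(7) = -25
g(7) = -17
min = -25

-25


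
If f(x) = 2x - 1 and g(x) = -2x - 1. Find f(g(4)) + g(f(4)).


-34


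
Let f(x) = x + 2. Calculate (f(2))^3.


f(2) = 4
(4)^3 = 64

64


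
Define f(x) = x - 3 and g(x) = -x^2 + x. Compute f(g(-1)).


g(-1) = -2
f(-2) = -5

-5


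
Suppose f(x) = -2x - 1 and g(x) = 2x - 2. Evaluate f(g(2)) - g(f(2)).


f(g(2)) = -5
g(f(2)) = -12
Difference = 7

7


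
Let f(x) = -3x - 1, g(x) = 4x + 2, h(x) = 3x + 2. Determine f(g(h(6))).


h(6) = 20
g(20) = 82
f(82) = -247

-247


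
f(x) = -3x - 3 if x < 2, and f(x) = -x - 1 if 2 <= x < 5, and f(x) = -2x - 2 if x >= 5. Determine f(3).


-4


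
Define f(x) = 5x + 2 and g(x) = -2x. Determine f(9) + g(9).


f(9) = 47
g(9) = -18
Sum = 29

29


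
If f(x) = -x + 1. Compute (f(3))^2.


f(3) = -2
(-2)^2 = 4

4


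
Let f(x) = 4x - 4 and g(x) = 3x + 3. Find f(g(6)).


g(6) = 21
f(21) = 80

80


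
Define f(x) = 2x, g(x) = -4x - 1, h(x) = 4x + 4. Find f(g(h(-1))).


h(-1) = 0
g(0) = -1
f(-1) = -2

-2


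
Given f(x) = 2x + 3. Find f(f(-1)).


f(-1) = 1
f(1) = 5

5


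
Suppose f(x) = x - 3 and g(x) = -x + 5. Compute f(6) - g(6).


f(6) = 3
g(6) = -1
Difference = 4

4


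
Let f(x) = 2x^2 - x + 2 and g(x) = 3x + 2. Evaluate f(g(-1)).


g(-1) = -1
f(-1) = 2*(-1)^2 - 1*(-1) + 2 = 5

5


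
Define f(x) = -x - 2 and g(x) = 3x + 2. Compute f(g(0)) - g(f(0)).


0


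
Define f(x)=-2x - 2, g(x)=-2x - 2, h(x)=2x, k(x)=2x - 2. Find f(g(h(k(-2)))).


k(-2) = -6
h(-6) = -12
g(-12) = 22
f(22) = -46

-46


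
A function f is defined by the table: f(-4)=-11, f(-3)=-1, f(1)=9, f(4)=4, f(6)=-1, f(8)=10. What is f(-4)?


-11


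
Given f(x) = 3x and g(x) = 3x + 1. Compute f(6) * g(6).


f(6) = 18
g(6) = 19
Product = 342

342


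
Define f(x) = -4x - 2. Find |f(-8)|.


f(-8) = 30
|30| = 30

30


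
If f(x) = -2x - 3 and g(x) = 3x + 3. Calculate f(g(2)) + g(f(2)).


f(g(2)) = -21
g(f(2)) = -18
Sum = -39

-39


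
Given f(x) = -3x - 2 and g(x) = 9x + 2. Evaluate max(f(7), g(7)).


65


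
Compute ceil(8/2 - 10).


8/2 = 4
4 - 10 = -6
ceil(-6) = -6

-6


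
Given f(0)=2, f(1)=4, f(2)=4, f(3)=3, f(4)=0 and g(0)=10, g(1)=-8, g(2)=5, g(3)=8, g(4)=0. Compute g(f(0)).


f(0) = 2
g(2) = 5

5


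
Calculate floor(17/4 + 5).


17/4 = 4.25
4.25 + 5 = 9.25
floor(9.25) = 9

9


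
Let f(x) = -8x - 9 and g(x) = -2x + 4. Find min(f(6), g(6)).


f(6) = -57
g(6) = -8
min = -57

-57


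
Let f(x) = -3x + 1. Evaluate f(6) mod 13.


f(6) = -17
-17 mod 13 = 9

9


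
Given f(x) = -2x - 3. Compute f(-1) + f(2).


f(-1) = -1
f(2) = -7
Sum = -8

-8


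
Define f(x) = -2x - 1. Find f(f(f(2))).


f(2) = -5
f(-5) = 9
f(9) = -19

-19


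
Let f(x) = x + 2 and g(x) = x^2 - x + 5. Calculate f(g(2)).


g(2) = 7
f(7) = 9

9


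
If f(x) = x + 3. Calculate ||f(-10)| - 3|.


f(-10) = -7
|-7| = 7
|7 - 3| = 4

4


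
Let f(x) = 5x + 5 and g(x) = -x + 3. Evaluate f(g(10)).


g(10) = -7
f(-7) = -30

-30


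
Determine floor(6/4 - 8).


6/4 = 1.5
1.5 - 8 = -6.5
floor(-6.5) = -7

-7


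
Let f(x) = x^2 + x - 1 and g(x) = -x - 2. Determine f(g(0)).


1


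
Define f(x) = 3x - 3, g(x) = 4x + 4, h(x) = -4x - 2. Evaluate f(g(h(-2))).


81


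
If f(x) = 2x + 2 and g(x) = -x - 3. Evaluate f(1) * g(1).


f(1) = 4
g(1) = -4
Product = -16

-16


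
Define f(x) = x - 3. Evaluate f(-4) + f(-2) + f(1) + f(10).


f(-4) = -7
f(-2) = -5
f(1) = -2
f(10) = 7
Sum = -7

-7


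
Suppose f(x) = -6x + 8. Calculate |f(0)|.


f(0) = 8
|8| = 8

8


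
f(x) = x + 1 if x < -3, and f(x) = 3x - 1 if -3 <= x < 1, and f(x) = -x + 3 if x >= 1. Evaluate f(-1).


-1 satisfies -3 <= x < 1
f(-1) = -4

-4


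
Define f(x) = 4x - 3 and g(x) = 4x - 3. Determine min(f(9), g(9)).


f(9) = 33
g(9) = 33
min = 33

33


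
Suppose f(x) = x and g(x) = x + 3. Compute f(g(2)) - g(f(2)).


0


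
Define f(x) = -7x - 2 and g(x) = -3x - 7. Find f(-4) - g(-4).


f(-4) = 26
g(-4) = 5
Difference = 21

21


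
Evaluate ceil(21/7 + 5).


21/7 = 3
3 + 5 = 8
ceil(8) = 8

8


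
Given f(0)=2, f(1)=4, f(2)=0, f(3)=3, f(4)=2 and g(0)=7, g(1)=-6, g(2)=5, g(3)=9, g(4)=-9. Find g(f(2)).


f(2) = 0
g(0) = 7

7


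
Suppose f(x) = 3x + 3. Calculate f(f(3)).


f(3) = 12
f(12) = 39

39


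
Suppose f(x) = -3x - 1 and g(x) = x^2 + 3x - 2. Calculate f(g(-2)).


11


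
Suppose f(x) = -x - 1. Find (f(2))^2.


f(2) = -3
(-3)^2 = 9

9


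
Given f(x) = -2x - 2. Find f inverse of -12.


Solve -2x - 2 = -12
x = (-12 + 2) / (-2) = 5

5


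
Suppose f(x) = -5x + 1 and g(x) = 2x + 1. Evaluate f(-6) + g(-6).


f(-6) = 31
g(-6) = -11
Sum = 20

20


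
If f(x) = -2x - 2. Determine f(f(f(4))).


f(4) = -10
f(-10) = 18
f(18) = -38

-38


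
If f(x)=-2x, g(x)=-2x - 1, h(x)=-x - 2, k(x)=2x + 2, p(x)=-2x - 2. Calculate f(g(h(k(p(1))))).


18


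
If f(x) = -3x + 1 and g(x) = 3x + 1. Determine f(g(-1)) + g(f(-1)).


20


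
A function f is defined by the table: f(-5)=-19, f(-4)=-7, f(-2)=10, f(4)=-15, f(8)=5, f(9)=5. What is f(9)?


Reading from the table at x = 9

5


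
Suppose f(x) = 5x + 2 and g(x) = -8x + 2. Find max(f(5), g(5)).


f(5) = 27
g(5) = -38
max = 27

27


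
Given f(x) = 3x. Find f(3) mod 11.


f(3) = 9
9 mod 11 = 9

9


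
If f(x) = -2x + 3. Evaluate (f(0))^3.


f(0) = 3
(3)^3 = 27

27


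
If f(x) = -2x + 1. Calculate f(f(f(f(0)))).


f(0) = 1
f(1) = -1
f(-1) = 3
f(3) = -5

-5


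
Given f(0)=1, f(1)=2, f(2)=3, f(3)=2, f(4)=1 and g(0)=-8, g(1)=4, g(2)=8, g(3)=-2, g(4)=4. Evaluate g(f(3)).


f(3) = 2
g(2) = 8

8


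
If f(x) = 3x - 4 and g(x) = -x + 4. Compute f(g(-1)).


g(-1) = 5
f(5) = 11

11


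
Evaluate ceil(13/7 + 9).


13/7 = 1.8571
1.8571 + 9 = 10.8571
ceil(10.8571) = 11

11


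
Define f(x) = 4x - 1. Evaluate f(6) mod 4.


f(6) = 23
23 mod 4 = 3

3


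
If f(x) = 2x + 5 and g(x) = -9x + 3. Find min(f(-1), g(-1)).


f(-1) = 3
g(-1) = 12
min = 3

3


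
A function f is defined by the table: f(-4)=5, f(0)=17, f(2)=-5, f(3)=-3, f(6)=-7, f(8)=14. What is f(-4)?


Reading from the table at x = -4

5


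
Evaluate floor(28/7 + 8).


28/7 = 4
4 + 8 = 12
floor(12) = 12

12


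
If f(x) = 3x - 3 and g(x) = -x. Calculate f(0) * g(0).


0


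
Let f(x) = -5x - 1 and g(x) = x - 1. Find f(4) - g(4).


f(4) = -21
g(4) = 3
Difference = -24

-24


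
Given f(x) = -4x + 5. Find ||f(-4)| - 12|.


f(-4) = 21
|21| = 21
|21 - 12| = 9

9


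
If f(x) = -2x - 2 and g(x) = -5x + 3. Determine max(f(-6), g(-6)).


f(-6) = 10
g(-6) = 33
max = 33

33


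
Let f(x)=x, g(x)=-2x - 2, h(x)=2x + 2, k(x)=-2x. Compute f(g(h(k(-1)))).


k(-1) = 2
h(2) = 6
g(6) = -14
f(-14) = -14

-14


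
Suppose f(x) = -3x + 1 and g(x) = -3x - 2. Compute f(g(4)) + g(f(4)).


f(g(4)) = 43
g(f(4)) = 31
Sum = 74

74


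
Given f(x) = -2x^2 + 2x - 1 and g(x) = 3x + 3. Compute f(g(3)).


g(3) = 12
f(12) = (-2)*(12)^2 + 2*(12) - 1 = -265

-265


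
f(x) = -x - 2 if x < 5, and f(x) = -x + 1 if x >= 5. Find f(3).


3 satisfies x < 5
f(3) = -5

-5


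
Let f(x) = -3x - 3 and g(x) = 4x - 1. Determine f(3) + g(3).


-1


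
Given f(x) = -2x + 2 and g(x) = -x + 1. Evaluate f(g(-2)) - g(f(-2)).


f(g(-2)) = -4
g(f(-2)) = -5
Difference = 1

1


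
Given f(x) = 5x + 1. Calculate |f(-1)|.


f(-1) = -4
|-4| = 4

4


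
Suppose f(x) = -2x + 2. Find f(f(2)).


f(2) = -2
f(-2) = 6

6


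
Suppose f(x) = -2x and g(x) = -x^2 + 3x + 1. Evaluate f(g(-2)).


g(-2) = -9
f(-9) = 18

18


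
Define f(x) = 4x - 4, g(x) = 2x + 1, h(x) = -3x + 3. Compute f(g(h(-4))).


120


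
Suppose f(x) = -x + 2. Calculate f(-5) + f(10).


f(-5) = 7
f(10) = -8
Sum = -1

-1


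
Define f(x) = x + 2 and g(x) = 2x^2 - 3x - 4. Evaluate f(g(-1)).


g(-1) = 1
f(1) = 3

3


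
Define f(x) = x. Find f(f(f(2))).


2


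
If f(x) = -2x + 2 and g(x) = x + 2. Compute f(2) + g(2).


f(2) = -2
g(2) = 4
Sum = 2

2


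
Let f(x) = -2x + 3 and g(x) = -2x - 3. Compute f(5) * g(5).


f(5) = -7
g(5) = -13
Product = 91

91


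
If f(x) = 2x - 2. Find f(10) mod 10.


f(10) = 18
18 mod 10 = 8

8


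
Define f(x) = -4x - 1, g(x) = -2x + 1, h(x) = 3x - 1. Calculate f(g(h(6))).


131


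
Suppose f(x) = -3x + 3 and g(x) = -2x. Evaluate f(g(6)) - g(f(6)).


9


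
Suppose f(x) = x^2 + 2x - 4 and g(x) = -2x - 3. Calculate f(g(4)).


g(4) = -11
f(-11) = 1*(-11)^2 + 2*(-11) - 4 = 95

95


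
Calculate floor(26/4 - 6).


26/4 = 6.5
6.5 - 6 = 0.5
floor(0.5) = 0

0


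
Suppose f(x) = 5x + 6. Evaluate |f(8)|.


f(8) = 46
|46| = 46

46


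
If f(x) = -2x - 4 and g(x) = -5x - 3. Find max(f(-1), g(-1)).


f(-1) = -2
g(-1) = 2
max = 2

2


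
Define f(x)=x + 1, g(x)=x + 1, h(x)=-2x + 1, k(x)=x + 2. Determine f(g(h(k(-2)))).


k(-2) = 0
h(0) = 1
g(1) = 2
f(2) = 3

3
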